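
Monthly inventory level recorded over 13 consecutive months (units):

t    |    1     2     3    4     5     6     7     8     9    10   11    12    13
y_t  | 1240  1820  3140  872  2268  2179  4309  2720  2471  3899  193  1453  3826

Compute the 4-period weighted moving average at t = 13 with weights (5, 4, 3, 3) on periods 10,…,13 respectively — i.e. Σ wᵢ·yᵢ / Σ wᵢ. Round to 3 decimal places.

Weighted sum: 5·3899 + 4·193 + 3·1453 + 3·3826 = 19495 + 772 + 4359 + 11478 = 36104
Weight total: 5 + 4 + 3 + 3 = 15
WMA = 36104 / 15 = 2406.933

2406.933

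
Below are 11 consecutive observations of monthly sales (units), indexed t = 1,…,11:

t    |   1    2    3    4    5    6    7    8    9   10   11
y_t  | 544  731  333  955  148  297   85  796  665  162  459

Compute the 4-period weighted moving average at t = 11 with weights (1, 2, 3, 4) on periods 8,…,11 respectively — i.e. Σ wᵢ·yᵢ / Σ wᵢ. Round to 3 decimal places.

Weighted sum: 1·796 + 2·665 + 3·162 + 4·459 = 796 + 1330 + 486 + 1836 = 4448
Weight total: 1 + 2 + 3 + 4 = 10
WMA = 4448 / 10 = 444.800

444.800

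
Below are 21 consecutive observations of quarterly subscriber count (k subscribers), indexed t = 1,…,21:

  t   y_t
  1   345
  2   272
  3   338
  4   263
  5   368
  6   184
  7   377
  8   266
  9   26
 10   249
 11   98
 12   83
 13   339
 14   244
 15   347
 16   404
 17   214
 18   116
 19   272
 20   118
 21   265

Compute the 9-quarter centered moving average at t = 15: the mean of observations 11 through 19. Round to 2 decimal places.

Sum of periods 11–19: 98 + 83 + 339 + 244 + 347 + 404 + 214 + 116 + 272 = 2117
Divide by 9: 2117 / 9 = 235.22

235.22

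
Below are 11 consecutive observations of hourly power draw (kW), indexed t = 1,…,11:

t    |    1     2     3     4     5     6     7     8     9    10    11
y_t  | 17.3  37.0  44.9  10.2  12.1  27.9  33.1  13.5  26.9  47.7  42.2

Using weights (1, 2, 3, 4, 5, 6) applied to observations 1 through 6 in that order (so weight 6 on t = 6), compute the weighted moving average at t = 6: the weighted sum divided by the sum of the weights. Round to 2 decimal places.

23.56

Weighted sum: 1·17.3 + 2·37.0 + 3·44.9 + 4·10.2 + 5·12.1 + 6·27.9 = 17.3 + 74.0 + 134.7 + 40.8 + 60.5 + 167.4 = 494.7
Weight total: 1 + 2 + 3 + 4 + 5 + 6 = 21
WMA = 494.7 / 21 = 23.56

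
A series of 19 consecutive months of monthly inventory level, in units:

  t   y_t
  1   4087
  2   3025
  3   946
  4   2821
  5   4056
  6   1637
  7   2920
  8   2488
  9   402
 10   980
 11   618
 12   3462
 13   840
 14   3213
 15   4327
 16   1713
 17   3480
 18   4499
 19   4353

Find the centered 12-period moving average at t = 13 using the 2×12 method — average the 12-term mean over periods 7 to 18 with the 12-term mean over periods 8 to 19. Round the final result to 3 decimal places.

2471.542

Sum over 7–18: 2920 + 2488 + 402 + 980 + 618 + 3462 + 840 + 3213 + 4327 + 1713 + 3480 + 4499 = 28942
Sum over 8–19: 2488 + 402 + 980 + 618 + 3462 + 840 + 3213 + 4327 + 1713 + 3480 + 4499 + 4353 = 30375
CMA at t=13 = (28942 + 30375) / (2·12) = 59317 / 24 = 2471.542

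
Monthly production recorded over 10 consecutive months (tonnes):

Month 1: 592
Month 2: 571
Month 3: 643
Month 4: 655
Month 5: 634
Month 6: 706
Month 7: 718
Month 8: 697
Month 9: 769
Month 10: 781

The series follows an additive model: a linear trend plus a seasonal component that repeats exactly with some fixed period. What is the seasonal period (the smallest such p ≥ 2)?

First differences y_{t+1} − y_t: -21, 72, 12, -21, 72, 12, -21, 72, …
The difference pattern repeats every 3 terms and not for any smaller step, so p = 3.

3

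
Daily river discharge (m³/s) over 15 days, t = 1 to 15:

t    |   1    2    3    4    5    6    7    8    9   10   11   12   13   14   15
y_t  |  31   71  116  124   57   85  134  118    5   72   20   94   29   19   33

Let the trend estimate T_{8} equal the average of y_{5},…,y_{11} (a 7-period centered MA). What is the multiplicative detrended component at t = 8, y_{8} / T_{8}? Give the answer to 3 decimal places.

Trend T_8 = (57 + 85 + 134 + 118 + 5 + 72 + 20) / 7 = 491/7 = 70.14286
Ratio to trend: 118 / 70.14286 = 1.682

1.682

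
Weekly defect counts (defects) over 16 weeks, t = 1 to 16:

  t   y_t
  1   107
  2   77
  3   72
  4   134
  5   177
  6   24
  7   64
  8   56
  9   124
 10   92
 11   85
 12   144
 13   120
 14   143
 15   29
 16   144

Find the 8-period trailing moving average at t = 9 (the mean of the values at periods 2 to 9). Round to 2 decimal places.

Sum of periods 2–9: 77 + 72 + 134 + 177 + 24 + 64 + 56 + 124 = 728
Divide by 8: 728 / 8 = 91.00

91.00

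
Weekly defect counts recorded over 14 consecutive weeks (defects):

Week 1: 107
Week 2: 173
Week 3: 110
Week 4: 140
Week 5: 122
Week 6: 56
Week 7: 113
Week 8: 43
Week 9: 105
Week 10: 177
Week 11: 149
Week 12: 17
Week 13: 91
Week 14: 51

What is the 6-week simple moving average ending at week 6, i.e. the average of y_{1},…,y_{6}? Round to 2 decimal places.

118.00

Sum of periods 1–6: 107 + 173 + 110 + 140 + 122 + 56 = 708
Divide by 6: 708 / 6 = 118.00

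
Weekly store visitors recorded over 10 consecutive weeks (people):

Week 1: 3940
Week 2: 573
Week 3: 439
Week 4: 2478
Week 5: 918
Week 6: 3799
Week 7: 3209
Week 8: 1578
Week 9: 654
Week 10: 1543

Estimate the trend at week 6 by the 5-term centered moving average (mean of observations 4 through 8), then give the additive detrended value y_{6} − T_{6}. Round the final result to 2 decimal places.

Trend T_6 = (2478 + 918 + 3799 + 3209 + 1578) / 5 = 11982/5 = 2396.4000
Detrended value: 3799 − 2396.4000 = 1402.60

1402.60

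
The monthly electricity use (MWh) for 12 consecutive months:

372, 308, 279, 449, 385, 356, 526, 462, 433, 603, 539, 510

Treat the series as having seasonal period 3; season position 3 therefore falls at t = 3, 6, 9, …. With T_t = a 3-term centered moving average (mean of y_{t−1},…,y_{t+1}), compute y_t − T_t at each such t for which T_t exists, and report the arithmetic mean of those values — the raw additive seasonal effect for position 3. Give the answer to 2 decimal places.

Season position 3 occurs at t = 3, 6, 9 (where T_t is defined).
t=3: T_3 = 345.3333; y_3 − T_3 = 279 − 345.3333 = -66.3333
t=6: T_6 = 422.3333; y_6 − T_6 = 356 − 422.3333 = -66.3333
t=9: T_9 = 499.3333; y_9 − T_9 = 433 − 499.3333 = -66.3333
Mean deviation: (-66.3333 + -66.3333 + -66.3333) / 3 = -66.33

-66.33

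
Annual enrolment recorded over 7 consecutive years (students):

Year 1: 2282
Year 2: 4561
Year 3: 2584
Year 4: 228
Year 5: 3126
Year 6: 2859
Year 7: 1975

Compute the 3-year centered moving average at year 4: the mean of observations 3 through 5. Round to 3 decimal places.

Sum of periods 3–5: 2584 + 228 + 3126 = 5938
Divide by 3: 5938 / 3 = 1979.333

1979.333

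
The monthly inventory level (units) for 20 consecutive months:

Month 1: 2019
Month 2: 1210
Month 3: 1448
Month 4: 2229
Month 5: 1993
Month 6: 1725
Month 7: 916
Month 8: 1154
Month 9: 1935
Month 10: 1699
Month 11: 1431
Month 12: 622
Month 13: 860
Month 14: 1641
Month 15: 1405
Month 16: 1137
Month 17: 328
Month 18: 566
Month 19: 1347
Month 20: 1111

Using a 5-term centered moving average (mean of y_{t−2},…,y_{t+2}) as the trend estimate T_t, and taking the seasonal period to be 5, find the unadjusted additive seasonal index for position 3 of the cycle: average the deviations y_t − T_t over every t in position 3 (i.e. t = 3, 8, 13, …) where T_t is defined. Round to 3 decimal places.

Season position 3 occurs at t = 3, 8, 13, 18 (where T_t is defined).
t=3: T_3 = 1779.80000; y_3 − T_3 = 1448 − 1779.80000 = -331.80000
t=8: T_8 = 1485.80000; y_8 − T_8 = 1154 − 1485.80000 = -331.80000
t=13: T_13 = 1191.80000; y_13 − T_13 = 860 − 1191.80000 = -331.80000
t=18: T_18 = 897.80000; y_18 − T_18 = 566 − 897.80000 = -331.80000
Mean deviation: (-331.80000 + -331.80000 + -331.80000 + -331.80000) / 4 = -331.800

-331.800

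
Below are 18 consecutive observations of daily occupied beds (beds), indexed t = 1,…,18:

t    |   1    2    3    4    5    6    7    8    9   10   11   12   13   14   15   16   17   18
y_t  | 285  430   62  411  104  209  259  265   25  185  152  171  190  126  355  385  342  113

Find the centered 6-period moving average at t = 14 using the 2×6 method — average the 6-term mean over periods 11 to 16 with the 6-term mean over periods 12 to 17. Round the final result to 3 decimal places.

Sum over 11–16: 152 + 171 + 190 + 126 + 355 + 385 = 1379
Sum over 12–17: 171 + 190 + 126 + 355 + 385 + 342 = 1569
CMA at t=14 = (1379 + 1569) / (2·6) = 2948 / 12 = 245.667

245.667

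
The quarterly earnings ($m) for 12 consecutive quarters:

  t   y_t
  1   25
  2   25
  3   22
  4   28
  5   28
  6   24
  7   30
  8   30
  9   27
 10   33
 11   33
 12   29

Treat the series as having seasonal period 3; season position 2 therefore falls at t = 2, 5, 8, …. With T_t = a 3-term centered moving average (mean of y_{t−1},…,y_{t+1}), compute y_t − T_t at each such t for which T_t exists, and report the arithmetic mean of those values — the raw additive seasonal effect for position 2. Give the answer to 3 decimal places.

1.167

Season position 2 occurs at t = 2, 5, 8, 11 (where T_t is defined).
t=2: T_2 = 24.00000; y_2 − T_2 = 25 − 24.00000 = 1.00000
t=5: T_5 = 26.66667; y_5 − T_5 = 28 − 26.66667 = 1.33333
t=8: T_8 = 29.00000; y_8 − T_8 = 30 − 29.00000 = 1.00000
t=11: T_11 = 31.66667; y_11 − T_11 = 33 − 31.66667 = 1.33333
Mean deviation: (1.00000 + 1.33333 + 1.00000 + 1.33333) / 4 = 1.167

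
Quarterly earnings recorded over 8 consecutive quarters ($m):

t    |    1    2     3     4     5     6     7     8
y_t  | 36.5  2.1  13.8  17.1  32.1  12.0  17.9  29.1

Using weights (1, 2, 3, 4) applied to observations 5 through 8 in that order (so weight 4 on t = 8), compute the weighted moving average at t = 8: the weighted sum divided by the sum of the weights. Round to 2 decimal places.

Weighted sum: 1·32.1 + 2·12.0 + 3·17.9 + 4·29.1 = 32.1 + 24.0 + 53.7 + 116.4 = 226.2
Weight total: 1 + 2 + 3 + 4 = 10
WMA = 226.2 / 10 = 22.62

22.62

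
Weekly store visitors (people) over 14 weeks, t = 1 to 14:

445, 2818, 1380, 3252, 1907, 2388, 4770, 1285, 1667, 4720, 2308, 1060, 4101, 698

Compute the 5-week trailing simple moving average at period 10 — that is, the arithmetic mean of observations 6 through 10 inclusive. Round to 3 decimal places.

2966.000

Sum of periods 6–10: 2388 + 4770 + 1285 + 1667 + 4720 = 14830
Divide by 5: 14830 / 5 = 2966.000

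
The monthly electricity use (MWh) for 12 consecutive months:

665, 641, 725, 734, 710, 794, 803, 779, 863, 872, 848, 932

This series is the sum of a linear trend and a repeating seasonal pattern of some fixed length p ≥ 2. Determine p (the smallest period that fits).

First differences y_{t+1} − y_t: -24, 84, 9, -24, 84, 9, -24, 84, …
The difference pattern repeats every 3 terms and not for any smaller step, so p = 3.

3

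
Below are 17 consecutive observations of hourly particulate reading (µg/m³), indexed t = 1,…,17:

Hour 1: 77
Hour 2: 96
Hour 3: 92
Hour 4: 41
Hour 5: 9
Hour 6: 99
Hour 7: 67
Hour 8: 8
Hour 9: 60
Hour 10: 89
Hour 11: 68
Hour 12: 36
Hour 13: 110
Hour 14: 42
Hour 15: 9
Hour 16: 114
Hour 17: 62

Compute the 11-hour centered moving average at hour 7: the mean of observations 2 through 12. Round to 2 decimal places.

60.45

Sum of periods 2–12: 96 + 92 + 41 + 9 + 99 + 67 + 8 + 60 + 89 + 68 + 36 = 665
Divide by 11: 665 / 11 = 60.45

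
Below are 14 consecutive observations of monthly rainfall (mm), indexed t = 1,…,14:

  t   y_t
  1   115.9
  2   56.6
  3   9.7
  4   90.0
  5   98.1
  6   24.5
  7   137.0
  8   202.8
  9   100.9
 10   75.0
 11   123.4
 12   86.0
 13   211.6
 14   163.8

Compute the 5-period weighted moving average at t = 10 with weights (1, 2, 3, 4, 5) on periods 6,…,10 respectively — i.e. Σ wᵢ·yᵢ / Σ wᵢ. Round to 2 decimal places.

Weighted sum: 1·24.5 + 2·137.0 + 3·202.8 + 4·100.9 + 5·75.0 = 24.5 + 274.0 + 608.4 + 403.6 + 375.0 = 1685.5
Weight total: 1 + 2 + 3 + 4 + 5 = 15
WMA = 1685.5 / 15 = 112.37

112.37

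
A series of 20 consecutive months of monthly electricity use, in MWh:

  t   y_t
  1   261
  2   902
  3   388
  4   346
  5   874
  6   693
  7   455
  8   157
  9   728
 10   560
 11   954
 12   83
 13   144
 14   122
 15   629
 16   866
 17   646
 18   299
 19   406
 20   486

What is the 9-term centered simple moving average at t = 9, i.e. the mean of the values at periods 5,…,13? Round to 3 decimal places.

516.444

Sum of periods 5–13: 874 + 693 + 455 + 157 + 728 + 560 + 954 + 83 + 144 = 4648
Divide by 9: 4648 / 9 = 516.444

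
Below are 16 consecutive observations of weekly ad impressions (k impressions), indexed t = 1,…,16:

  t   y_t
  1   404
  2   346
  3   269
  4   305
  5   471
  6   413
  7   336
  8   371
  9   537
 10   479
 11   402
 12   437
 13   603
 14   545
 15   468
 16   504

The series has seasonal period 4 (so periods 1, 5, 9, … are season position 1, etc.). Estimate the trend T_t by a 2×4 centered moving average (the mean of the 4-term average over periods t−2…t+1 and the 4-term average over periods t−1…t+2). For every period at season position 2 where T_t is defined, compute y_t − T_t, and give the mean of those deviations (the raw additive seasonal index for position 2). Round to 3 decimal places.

Season position 2 occurs at t = 6, 10, 14 (where T_t is defined).
t=6: T_6 = 389.50000; y_6 − T_6 = 413 − 389.50000 = 23.50000
t=10: T_10 = 455.50000; y_10 − T_10 = 479 − 455.50000 = 23.50000
t=14: T_14 = 521.62500; y_14 − T_14 = 545 − 521.62500 = 23.37500
Mean deviation: (23.50000 + 23.50000 + 23.37500) / 3 = 23.458

23.458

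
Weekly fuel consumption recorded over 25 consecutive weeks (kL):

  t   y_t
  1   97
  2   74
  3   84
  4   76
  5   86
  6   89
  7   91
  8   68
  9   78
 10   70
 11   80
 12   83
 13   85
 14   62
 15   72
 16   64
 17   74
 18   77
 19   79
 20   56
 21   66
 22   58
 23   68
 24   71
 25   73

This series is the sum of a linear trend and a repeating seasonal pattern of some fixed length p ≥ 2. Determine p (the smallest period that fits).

First differences y_{t+1} − y_t: -23, 10, -8, 10, 3, 2, -23, 10, -8, 10, 3, 2, -23, 10, …
The difference pattern repeats every 6 terms and not for any smaller step, so p = 6.

6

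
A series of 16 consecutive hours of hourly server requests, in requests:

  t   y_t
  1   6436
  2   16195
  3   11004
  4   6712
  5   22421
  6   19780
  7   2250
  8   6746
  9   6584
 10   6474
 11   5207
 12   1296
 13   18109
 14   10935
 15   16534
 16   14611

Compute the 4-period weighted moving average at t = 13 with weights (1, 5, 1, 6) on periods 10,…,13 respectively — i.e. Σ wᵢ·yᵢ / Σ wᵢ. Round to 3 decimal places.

Weighted sum: 1·6474 + 5·5207 + 1·1296 + 6·18109 = 6474 + 26035 + 1296 + 108654 = 142459
Weight total: 1 + 5 + 1 + 6 = 13
WMA = 142459 / 13 = 10958.385

10958.385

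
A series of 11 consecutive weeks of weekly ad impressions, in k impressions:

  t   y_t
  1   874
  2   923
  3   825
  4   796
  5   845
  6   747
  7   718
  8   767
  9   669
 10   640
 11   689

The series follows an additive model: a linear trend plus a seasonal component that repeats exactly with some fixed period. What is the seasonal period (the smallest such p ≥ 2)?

3

First differences y_{t+1} − y_t: 49, -98, -29, 49, -98, -29, 49, -98, …
The difference pattern repeats every 3 terms and not for any smaller step, so p = 3.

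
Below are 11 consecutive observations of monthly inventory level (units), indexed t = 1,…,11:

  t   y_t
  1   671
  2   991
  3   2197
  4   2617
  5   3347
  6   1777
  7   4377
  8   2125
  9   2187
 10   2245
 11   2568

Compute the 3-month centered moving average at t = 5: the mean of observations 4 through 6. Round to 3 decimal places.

2580.333

Sum of periods 4–6: 2617 + 3347 + 1777 = 7741
Divide by 3: 7741 / 3 = 2580.333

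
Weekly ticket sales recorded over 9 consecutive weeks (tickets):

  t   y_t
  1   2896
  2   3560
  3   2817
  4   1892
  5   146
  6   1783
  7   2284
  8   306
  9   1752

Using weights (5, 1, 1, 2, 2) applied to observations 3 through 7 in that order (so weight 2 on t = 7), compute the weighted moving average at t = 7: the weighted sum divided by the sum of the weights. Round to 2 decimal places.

Weighted sum: 5·2817 + 1·1892 + 1·146 + 2·1783 + 2·2284 = 14085 + 1892 + 146 + 3566 + 4568 = 24257
Weight total: 5 + 1 + 1 + 2 + 2 = 11
WMA = 24257 / 11 = 2205.18

2205.18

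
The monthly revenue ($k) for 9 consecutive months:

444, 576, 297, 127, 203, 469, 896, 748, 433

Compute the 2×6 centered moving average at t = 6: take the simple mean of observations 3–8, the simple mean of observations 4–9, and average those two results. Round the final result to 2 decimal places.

Sum over 3–8: 297 + 127 + 203 + 469 + 896 + 748 = 2740
Sum over 4–9: 127 + 203 + 469 + 896 + 748 + 433 = 2876
CMA at t=6 = (2740 + 2876) / (2·6) = 5616 / 12 = 468.00

468.00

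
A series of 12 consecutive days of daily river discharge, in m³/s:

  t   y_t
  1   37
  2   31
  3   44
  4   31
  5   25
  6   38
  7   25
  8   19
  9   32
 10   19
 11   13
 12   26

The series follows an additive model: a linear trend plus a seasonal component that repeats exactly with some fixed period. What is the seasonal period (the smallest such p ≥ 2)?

3

First differences y_{t+1} − y_t: -6, 13, -13, -6, 13, -13, -6, 13, …
The difference pattern repeats every 3 terms and not for any smaller step, so p = 3.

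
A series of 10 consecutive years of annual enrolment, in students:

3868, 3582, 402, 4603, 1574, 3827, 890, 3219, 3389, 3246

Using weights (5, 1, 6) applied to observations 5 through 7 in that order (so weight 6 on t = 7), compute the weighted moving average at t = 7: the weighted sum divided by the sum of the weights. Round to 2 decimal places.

1419.75

Weighted sum: 5·1574 + 1·3827 + 6·890 = 7870 + 3827 + 5340 = 17037
Weight total: 5 + 1 + 6 = 12
WMA = 17037 / 12 = 1419.75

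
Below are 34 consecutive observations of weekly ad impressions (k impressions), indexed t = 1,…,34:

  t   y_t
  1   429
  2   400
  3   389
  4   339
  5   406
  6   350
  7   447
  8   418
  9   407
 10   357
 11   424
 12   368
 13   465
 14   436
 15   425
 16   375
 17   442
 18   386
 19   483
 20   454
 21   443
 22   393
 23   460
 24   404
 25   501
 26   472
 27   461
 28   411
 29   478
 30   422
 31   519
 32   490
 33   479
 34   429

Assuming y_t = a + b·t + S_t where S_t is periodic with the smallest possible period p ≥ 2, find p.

First differences y_{t+1} − y_t: -29, -11, -50, 67, -56, 97, -29, -11, -50, 67, -56, 97, -29, -11, …
The difference pattern repeats every 6 terms and not for any smaller step, so p = 6.

6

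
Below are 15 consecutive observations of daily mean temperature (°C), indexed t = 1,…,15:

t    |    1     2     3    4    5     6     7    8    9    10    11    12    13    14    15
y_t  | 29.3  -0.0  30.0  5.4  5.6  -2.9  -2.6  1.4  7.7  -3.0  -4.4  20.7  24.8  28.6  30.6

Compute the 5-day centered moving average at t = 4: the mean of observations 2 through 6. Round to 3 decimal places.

7.620

Sum of periods 2–6: (-0.0) + 30.0 + 5.4 + 5.6 + (-2.9) = 38.1
Divide by 5: 38.1 / 5 = 7.620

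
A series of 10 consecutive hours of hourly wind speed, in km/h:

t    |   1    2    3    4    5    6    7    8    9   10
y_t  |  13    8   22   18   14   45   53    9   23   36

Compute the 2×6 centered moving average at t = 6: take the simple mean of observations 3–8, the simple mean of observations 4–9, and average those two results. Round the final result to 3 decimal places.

26.917

Sum over 3–8: 22 + 18 + 14 + 45 + 53 + 9 = 161
Sum over 4–9: 18 + 14 + 45 + 53 + 9 + 23 = 162
CMA at t=6 = (161 + 162) / (2·6) = 323 / 12 = 26.917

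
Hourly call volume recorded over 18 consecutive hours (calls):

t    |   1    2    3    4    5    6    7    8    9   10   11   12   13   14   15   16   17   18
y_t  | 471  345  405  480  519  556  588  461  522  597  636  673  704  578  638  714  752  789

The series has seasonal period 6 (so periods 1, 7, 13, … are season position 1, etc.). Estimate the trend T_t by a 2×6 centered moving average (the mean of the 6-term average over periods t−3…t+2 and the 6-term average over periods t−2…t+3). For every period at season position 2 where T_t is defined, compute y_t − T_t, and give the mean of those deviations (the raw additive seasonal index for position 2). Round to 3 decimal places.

-89.042

Season position 2 occurs at t = 8, 14 (where T_t is defined).
t=8: T_8 = 550.25000; y_8 − T_8 = 461 − 550.25000 = -89.25000
t=14: T_14 = 666.83333; y_14 − T_14 = 578 − 666.83333 = -88.83333
Mean deviation: (-89.25000 + -88.83333) / 2 = -89.042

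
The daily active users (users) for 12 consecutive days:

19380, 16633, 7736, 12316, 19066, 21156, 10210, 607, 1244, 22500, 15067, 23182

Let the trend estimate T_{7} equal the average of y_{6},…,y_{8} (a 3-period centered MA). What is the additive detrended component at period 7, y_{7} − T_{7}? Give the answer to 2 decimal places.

Trend T_7 = (21156 + 10210 + 607) / 3 = 31973/3 = 10657.6667
Detrended value: 10210 − 10657.6667 = -447.67

-447.67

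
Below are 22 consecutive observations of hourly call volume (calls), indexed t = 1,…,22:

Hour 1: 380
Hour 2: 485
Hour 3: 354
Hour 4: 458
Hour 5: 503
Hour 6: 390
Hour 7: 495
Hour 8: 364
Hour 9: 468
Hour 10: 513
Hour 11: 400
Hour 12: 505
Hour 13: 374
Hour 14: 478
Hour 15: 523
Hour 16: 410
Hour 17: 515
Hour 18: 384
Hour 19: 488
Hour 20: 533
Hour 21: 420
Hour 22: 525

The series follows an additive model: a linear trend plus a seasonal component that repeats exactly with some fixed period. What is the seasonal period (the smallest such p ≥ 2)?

First differences y_{t+1} − y_t: 105, -131, 104, 45, -113, 105, -131, 104, 45, -113, 105, -131, …
The difference pattern repeats every 5 terms and not for any smaller step, so p = 5.

5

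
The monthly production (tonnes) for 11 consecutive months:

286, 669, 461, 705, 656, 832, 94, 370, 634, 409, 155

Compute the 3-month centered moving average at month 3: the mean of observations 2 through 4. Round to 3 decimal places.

Sum of periods 2–4: 669 + 461 + 705 = 1835
Divide by 3: 1835 / 3 = 611.667

611.667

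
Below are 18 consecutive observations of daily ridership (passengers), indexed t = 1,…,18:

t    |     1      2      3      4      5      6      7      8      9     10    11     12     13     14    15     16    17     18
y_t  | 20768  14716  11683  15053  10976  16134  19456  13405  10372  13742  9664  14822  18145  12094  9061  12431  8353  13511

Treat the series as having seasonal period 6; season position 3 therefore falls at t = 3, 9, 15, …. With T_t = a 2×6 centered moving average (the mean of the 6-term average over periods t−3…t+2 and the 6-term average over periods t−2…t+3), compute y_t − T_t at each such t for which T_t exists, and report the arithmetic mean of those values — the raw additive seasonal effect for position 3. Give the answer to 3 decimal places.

Season position 3 occurs at t = 9, 15 (where T_t is defined).
t=9: T_9 = 13686.16667; y_9 − T_9 = 10372 − 13686.16667 = -3314.16667
t=15: T_15 = 12375.08333; y_15 − T_15 = 9061 − 12375.08333 = -3314.08333
Mean deviation: (-3314.16667 + -3314.08333) / 2 = -3314.125

-3314.125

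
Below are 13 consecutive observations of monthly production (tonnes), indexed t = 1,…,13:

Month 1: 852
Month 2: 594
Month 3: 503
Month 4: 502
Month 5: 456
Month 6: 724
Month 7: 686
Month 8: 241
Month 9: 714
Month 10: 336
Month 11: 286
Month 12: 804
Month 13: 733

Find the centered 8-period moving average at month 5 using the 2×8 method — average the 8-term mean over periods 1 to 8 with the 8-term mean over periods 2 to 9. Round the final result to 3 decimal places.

561.125

Sum over 1–8: 852 + 594 + 503 + 502 + 456 + 724 + 686 + 241 = 4558
Sum over 2–9: 594 + 503 + 502 + 456 + 724 + 686 + 241 + 714 = 4420
CMA at t=5 = (4558 + 4420) / (2·8) = 8978 / 16 = 561.125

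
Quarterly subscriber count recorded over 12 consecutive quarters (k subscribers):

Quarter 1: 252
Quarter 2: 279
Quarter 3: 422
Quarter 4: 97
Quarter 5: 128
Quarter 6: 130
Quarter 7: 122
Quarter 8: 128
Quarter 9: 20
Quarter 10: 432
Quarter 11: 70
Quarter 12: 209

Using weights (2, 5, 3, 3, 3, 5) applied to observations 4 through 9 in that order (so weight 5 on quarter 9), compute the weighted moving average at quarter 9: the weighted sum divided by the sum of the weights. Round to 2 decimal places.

98.76

Weighted sum: 2·97 + 5·128 + 3·130 + 3·122 + 3·128 + 5·20 = 194 + 640 + 390 + 366 + 384 + 100 = 2074
Weight total: 2 + 5 + 3 + 3 + 3 + 5 = 21
WMA = 2074 / 21 = 98.76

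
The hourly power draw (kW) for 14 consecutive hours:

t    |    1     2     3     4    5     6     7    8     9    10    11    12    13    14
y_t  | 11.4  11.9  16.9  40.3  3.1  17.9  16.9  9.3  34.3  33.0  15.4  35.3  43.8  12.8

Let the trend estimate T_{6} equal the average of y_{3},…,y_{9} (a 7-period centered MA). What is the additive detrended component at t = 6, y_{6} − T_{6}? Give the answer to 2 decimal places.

Trend T_6 = (16.9 + 40.3 + 3.1 + 17.9 + 16.9 + 9.3 + 34.3) / 7 = 138.7/7 = 19.8143
Detrended value: 17.9 − 19.8143 = -1.91

-1.91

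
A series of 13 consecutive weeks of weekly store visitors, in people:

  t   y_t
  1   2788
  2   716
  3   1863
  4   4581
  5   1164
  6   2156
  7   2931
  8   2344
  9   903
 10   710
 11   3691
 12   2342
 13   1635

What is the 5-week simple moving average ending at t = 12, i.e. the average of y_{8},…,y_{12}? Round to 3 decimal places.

Sum of periods 8–12: 2344 + 903 + 710 + 3691 + 2342 = 9990
Divide by 5: 9990 / 5 = 1998.000

1998.000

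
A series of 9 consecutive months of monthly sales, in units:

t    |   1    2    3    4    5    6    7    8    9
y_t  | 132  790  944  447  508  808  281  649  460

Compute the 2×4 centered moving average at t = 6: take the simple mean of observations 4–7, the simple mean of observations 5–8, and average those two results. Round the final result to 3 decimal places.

Sum over 4–7: 447 + 508 + 808 + 281 = 2044
Sum over 5–8: 508 + 808 + 281 + 649 = 2246
CMA at t=6 = (2044 + 2246) / (2·4) = 4290 / 8 = 536.250

536.250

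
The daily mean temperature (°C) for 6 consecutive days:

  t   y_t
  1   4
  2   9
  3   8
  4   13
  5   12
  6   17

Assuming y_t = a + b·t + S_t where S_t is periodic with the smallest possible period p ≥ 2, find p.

2

First differences y_{t+1} − y_t: 5, -1, 5, -1, 5, …
The difference pattern repeats every 2 terms and not for any smaller step, so p = 2.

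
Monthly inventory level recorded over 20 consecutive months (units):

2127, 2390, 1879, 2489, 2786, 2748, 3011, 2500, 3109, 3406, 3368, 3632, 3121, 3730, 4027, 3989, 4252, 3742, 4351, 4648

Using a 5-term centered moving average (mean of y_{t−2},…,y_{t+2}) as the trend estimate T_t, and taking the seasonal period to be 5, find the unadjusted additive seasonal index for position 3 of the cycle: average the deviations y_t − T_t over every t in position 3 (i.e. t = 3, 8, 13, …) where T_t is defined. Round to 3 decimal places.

Season position 3 occurs at t = 3, 8, 13, 18 (where T_t is defined).
t=3: T_3 = 2334.20000; y_3 − T_3 = 1879 − 2334.20000 = -455.20000
t=8: T_8 = 2954.80000; y_8 − T_8 = 2500 − 2954.80000 = -454.80000
t=13: T_13 = 3575.60000; y_13 − T_13 = 3121 − 3575.60000 = -454.60000
t=18: T_18 = 4196.40000; y_18 − T_18 = 3742 − 4196.40000 = -454.40000
Mean deviation: (-455.20000 + -454.80000 + -454.60000 + -454.40000) / 4 = -454.750

-454.750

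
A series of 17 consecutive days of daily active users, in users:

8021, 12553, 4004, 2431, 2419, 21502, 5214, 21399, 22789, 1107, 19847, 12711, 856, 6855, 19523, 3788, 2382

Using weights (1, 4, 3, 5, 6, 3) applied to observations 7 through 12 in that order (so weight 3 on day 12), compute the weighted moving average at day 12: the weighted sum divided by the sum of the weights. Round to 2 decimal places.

14633.05

Weighted sum: 1·5214 + 4·21399 + 3·22789 + 5·1107 + 6·19847 + 3·12711 = 5214 + 85596 + 68367 + 5535 + 119082 + 38133 = 321927
Weight total: 1 + 4 + 3 + 5 + 6 + 3 = 22
WMA = 321927 / 22 = 14633.05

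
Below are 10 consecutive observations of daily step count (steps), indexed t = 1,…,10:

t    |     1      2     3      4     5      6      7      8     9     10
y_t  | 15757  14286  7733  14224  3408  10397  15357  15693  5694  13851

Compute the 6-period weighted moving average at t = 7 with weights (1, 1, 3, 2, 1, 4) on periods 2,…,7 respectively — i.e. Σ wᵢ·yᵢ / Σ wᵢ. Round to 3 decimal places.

Weighted sum: 1·14286 + 1·7733 + 3·14224 + 2·3408 + 1·10397 + 4·15357 = 14286 + 7733 + 42672 + 6816 + 10397 + 61428 = 143332
Weight total: 1 + 1 + 3 + 2 + 1 + 4 = 12
WMA = 143332 / 12 = 11944.333

11944.333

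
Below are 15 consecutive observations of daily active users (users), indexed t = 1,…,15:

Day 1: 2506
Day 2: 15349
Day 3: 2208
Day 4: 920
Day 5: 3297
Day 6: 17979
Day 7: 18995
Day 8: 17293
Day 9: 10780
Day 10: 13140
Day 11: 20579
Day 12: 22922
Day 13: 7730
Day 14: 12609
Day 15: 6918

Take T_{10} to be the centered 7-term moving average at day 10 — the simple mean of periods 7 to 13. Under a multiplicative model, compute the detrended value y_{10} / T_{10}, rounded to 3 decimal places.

0.825

Trend T_10 = (18995 + 17293 + 10780 + 13140 + 20579 + 22922 + 7730) / 7 = 111439/7 = 15919.85714
Ratio to trend: 13140 / 15919.85714 = 0.825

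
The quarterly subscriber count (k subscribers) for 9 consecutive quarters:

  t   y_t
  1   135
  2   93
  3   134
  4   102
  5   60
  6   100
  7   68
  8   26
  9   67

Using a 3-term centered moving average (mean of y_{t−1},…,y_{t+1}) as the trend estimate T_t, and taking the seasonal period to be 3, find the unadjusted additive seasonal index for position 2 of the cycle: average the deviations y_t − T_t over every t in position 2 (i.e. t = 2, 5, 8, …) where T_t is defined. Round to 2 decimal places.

Season position 2 occurs at t = 2, 5, 8 (where T_t is defined).
t=2: T_2 = 120.6667; y_2 − T_2 = 93 − 120.6667 = -27.6667
t=5: T_5 = 87.3333; y_5 − T_5 = 60 − 87.3333 = -27.3333
t=8: T_8 = 53.6667; y_8 − T_8 = 26 − 53.6667 = -27.6667
Mean deviation: (-27.6667 + -27.3333 + -27.6667) / 3 = -27.56

-27.56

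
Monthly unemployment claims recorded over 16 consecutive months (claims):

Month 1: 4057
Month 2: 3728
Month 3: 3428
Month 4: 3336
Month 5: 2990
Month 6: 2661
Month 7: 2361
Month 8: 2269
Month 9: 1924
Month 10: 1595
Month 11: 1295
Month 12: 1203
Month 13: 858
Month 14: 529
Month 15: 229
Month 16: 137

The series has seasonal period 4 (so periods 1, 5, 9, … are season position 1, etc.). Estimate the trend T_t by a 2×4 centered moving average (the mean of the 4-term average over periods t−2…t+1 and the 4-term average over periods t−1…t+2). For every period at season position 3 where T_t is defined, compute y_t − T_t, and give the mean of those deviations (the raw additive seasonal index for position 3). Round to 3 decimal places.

-75.958

Season position 3 occurs at t = 3, 7, 11 (where T_t is defined).
t=3: T_3 = 3503.87500; y_3 − T_3 = 3428 − 3503.87500 = -75.87500
t=7: T_7 = 2437.00000; y_7 − T_7 = 2361 − 2437.00000 = -76.00000
t=11: T_11 = 1371.00000; y_11 − T_11 = 1295 − 1371.00000 = -76.00000
Mean deviation: (-75.87500 + -76.00000 + -76.00000) / 3 = -75.958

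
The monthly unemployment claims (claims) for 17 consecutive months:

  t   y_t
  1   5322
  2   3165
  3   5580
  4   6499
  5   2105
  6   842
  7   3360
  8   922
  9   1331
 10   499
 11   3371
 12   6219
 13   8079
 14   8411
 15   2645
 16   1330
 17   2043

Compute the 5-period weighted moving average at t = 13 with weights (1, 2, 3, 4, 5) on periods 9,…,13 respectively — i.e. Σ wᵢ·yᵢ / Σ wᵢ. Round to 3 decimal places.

5180.867

Weighted sum: 1·1331 + 2·499 + 3·3371 + 4·6219 + 5·8079 = 1331 + 998 + 10113 + 24876 + 40395 = 77713
Weight total: 1 + 2 + 3 + 4 + 5 = 15
WMA = 77713 / 15 = 5180.867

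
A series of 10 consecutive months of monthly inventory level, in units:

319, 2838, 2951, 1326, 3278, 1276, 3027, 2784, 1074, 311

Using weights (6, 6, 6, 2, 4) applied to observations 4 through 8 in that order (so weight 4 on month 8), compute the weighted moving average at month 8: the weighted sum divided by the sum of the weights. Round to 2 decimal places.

Weighted sum: 6·1326 + 6·3278 + 6·1276 + 2·3027 + 4·2784 = 7956 + 19668 + 7656 + 6054 + 11136 = 52470
Weight total: 6 + 6 + 6 + 2 + 4 = 24
WMA = 52470 / 24 = 2186.25

2186.25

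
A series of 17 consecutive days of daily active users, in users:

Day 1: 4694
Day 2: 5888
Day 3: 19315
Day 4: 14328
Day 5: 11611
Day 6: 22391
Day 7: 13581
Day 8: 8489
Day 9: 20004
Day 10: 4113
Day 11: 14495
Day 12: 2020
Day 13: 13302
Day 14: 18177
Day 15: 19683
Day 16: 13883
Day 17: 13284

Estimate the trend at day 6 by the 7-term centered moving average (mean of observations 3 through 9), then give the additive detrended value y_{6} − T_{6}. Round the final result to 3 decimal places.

Trend T_6 = (19315 + 14328 + 11611 + 22391 + 13581 + 8489 + 20004) / 7 = 109719/7 = 15674.14286
Detrended value: 22391 − 15674.14286 = 6716.857

6716.857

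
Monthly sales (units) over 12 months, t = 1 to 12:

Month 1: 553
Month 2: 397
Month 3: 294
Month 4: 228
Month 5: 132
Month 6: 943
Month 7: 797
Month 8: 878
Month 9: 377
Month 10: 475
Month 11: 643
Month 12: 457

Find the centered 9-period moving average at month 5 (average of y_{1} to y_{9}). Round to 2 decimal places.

511.00

Sum of periods 1–9: 553 + 397 + 294 + 228 + 132 + 943 + 797 + 878 + 377 = 4599
Divide by 9: 4599 / 9 = 511.00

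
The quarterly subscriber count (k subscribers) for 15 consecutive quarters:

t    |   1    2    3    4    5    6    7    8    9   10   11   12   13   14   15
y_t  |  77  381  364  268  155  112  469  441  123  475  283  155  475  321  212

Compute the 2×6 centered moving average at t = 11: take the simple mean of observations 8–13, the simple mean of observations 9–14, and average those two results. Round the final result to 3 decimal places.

315.333

Sum over 8–13: 441 + 123 + 475 + 283 + 155 + 475 = 1952
Sum over 9–14: 123 + 475 + 283 + 155 + 475 + 321 = 1832
CMA at t=11 = (1952 + 1832) / (2·6) = 3784 / 12 = 315.333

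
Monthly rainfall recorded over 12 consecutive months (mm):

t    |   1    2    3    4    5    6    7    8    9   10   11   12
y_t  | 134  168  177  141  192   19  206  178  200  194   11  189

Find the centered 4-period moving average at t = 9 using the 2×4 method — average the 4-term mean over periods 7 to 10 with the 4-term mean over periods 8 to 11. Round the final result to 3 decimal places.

Sum over 7–10: 206 + 178 + 200 + 194 = 778
Sum over 8–11: 178 + 200 + 194 + 11 = 583
CMA at t=9 = (778 + 583) / (2·4) = 1361 / 8 = 170.125

170.125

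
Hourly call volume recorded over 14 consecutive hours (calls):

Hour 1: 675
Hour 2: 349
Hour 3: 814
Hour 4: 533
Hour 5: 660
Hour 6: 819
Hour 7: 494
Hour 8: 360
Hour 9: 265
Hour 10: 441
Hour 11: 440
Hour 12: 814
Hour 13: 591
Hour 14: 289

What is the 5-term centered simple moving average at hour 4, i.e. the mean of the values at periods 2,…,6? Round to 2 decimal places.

Sum of periods 2–6: 349 + 814 + 533 + 660 + 819 = 3175
Divide by 5: 3175 / 5 = 635.00

635.00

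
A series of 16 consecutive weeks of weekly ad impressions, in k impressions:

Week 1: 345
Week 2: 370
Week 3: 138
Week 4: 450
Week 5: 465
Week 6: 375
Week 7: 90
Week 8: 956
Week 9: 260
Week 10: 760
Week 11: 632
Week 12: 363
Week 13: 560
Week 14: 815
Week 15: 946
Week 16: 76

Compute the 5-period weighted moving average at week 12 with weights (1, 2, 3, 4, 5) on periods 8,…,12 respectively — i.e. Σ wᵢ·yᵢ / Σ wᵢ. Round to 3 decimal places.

Weighted sum: 1·956 + 2·260 + 3·760 + 4·632 + 5·363 = 956 + 520 + 2280 + 2528 + 1815 = 8099
Weight total: 1 + 2 + 3 + 4 + 5 = 15
WMA = 8099 / 15 = 539.933

539.933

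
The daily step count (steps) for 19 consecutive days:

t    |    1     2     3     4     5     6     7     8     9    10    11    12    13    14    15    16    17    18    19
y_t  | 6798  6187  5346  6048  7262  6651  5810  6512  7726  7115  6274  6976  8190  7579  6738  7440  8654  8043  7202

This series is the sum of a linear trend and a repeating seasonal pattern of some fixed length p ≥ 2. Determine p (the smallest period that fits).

4

First differences y_{t+1} − y_t: -611, -841, 702, 1214, -611, -841, 702, 1214, -611, -841, …
The difference pattern repeats every 4 terms and not for any smaller step, so p = 4.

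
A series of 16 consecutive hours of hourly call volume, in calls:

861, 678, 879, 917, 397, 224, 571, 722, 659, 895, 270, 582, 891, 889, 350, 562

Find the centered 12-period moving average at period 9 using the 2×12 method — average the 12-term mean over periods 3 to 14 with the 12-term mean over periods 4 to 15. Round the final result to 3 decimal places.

Sum over 3–14: 879 + 917 + 397 + 224 + 571 + 722 + 659 + 895 + 270 + 582 + 891 + 889 = 7896
Sum over 4–15: 917 + 397 + 224 + 571 + 722 + 659 + 895 + 270 + 582 + 891 + 889 + 350 = 7367
CMA at t=9 = (7896 + 7367) / (2·12) = 15263 / 24 = 635.958

635.958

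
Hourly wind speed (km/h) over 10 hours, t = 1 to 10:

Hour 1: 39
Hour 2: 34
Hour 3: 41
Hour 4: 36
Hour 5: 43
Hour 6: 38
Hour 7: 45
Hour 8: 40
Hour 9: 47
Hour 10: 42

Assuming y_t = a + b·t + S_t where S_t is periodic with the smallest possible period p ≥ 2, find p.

First differences y_{t+1} − y_t: -5, 7, -5, 7, -5, 7, …
The difference pattern repeats every 2 terms and not for any smaller step, so p = 2.

2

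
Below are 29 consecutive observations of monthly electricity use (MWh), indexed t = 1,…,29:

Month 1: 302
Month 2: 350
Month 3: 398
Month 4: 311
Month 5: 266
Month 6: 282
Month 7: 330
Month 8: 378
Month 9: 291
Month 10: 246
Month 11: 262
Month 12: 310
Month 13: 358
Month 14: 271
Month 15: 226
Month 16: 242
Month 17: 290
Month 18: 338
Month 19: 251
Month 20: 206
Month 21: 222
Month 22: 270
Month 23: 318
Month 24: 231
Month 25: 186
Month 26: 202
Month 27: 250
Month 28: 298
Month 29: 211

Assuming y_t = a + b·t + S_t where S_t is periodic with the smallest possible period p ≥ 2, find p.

5

First differences y_{t+1} − y_t: 48, 48, -87, -45, 16, 48, 48, -87, -45, 16, 48, 48, …
The difference pattern repeats every 5 terms and not for any smaller step, so p = 5.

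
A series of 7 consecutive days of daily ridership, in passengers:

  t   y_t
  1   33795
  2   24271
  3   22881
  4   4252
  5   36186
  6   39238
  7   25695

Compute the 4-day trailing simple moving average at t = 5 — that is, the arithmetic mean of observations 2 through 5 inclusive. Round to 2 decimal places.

21897.50

Sum of periods 2–5: 24271 + 22881 + 4252 + 36186 = 87590
Divide by 4: 87590 / 4 = 21897.50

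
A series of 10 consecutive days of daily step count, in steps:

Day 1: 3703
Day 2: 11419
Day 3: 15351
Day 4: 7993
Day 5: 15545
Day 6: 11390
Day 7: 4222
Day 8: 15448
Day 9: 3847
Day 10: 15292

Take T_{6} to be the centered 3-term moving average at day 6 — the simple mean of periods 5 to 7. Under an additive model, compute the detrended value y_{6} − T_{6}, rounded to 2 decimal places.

Trend T_6 = (15545 + 11390 + 4222) / 3 = 31157/3 = 10385.6667
Detrended value: 11390 − 10385.6667 = 1004.33

1004.33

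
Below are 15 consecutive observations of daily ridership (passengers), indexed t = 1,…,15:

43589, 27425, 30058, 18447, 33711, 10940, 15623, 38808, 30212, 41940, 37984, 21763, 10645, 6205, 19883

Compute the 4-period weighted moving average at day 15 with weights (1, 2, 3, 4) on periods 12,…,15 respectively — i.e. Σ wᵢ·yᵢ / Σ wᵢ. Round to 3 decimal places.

Weighted sum: 1·21763 + 2·10645 + 3·6205 + 4·19883 = 21763 + 21290 + 18615 + 79532 = 141200
Weight total: 1 + 2 + 3 + 4 = 10
WMA = 141200 / 10 = 14120.000

14120.000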